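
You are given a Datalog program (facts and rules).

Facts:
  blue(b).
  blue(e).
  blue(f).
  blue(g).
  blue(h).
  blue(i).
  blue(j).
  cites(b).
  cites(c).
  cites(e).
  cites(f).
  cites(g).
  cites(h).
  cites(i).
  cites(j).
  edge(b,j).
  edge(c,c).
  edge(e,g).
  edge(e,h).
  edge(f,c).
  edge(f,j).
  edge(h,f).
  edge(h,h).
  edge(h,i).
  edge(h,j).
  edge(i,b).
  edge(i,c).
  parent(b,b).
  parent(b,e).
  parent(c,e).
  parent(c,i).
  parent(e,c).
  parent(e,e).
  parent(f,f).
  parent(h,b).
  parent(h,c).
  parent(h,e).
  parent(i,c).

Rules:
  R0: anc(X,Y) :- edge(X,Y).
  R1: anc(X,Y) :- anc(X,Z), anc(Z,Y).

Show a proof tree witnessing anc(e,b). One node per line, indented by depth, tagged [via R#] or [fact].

round 1: derive anc(b,j) via R0 from edge(b,j)
round 1: derive anc(c,c) via R0 from edge(c,c)
round 1: derive anc(e,g) via R0 from edge(e,g)
round 1: derive anc(e,h) via R0 from edge(e,h)
round 1: derive anc(f,c) via R0 from edge(f,c)
round 1: derive anc(f,j) via R0 from edge(f,j)
round 1: derive anc(h,f) via R0 from edge(h,f)
round 1: derive anc(h,h) via R0 from edge(h,h)
round 1: derive anc(h,i) via R0 from edge(h,i)
round 1: derive anc(h,j) via R0 from edge(h,j)
round 1: derive anc(i,b) via R0 from edge(i,b)
round 1: derive anc(i,c) via R0 from edge(i,c)
round 2: derive anc(e,f) via R1 from anc(e,h), anc(h,f)
round 2: derive anc(e,i) via R1 from anc(e,h), anc(h,i)
round 2: derive anc(e,j) via R1 from anc(e,h), anc(h,j)
round 2: derive anc(h,b) via R1 from anc(h,i), anc(i,b)
round 2: derive anc(h,c) via R1 from anc(h,f), anc(f,c)
round 2: derive anc(i,j) via R1 from anc(i,b), anc(b,j)
round 3: derive anc(e,b) via R1 from anc(e,h), anc(h,b)
round 3: derive anc(e,c) via R1 from anc(e,f), anc(f,c)

anc(e,b)  [via R1]
  anc(e,h)  [via R0]
    edge(e,h)  [fact]
  anc(h,b)  [via R1]
    anc(h,i)  [via R0]
      edge(h,i)  [fact]
    anc(i,b)  [via R0]
      edge(i,b)  [fact]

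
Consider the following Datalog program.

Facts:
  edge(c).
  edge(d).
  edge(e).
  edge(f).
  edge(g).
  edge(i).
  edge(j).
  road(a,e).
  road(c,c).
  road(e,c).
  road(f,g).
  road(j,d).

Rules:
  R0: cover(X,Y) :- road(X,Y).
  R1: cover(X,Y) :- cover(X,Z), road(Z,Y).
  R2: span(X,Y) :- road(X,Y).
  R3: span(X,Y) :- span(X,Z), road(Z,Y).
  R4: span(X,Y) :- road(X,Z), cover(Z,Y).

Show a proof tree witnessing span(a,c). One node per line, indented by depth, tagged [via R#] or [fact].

round 1: derive cover(a,e) via R0 from road(a,e)
round 1: derive cover(c,c) via R0 from road(c,c)
round 1: derive cover(e,c) via R0 from road(e,c)
round 1: derive cover(f,g) via R0 from road(f,g)
round 1: derive cover(j,d) via R0 from road(j,d)
round 1: derive span(a,e) via R2 from road(a,e)
round 1: derive span(c,c) via R2 from road(c,c)
round 1: derive span(e,c) via R2 from road(e,c)
round 1: derive span(f,g) via R2 from road(f,g)
round 1: derive span(j,d) via R2 from road(j,d)
round 2: derive cover(a,c) via R1 from cover(a,e), road(e,c)
round 2: derive span(a,c) via R3 from span(a,e), road(e,c)

span(a,c)  [via R3]
  span(a,e)  [via R2]
    road(a,e)  [fact]
  road(e,c)  [fact]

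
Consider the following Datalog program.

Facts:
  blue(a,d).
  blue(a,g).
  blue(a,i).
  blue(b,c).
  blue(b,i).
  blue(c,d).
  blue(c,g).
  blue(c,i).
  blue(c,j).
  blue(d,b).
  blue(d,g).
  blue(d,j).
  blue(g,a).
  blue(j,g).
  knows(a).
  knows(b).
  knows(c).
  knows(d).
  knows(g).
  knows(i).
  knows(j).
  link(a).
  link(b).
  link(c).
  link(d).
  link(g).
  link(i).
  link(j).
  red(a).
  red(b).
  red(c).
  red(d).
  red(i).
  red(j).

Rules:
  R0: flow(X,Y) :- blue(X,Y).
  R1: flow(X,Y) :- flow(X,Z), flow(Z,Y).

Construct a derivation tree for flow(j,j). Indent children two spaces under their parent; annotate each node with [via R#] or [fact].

round 1: derive flow(a,d) via R0 from blue(a,d)
round 1: derive flow(a,g) via R0 from blue(a,g)
round 1: derive flow(a,i) via R0 from blue(a,i)
round 1: derive flow(b,c) via R0 from blue(b,c)
round 1: derive flow(b,i) via R0 from blue(b,i)
round 1: derive flow(c,d) via R0 from blue(c,d)
round 1: derive flow(c,g) via R0 from blue(c,g)
round 1: derive flow(c,i) via R0 from blue(c,i)
round 1: derive flow(c,j) via R0 from blue(c,j)
round 1: derive flow(d,b) via R0 from blue(d,b)
round 1: derive flow(d,g) via R0 from blue(d,g)
round 1: derive flow(d,j) via R0 from blue(d,j)
round 1: derive flow(g,a) via R0 from blue(g,a)
round 1: derive flow(j,g) via R0 from blue(j,g)
round 2: derive flow(a,a) via R1 from flow(a,g), flow(g,a)
round 2: derive flow(a,b) via R1 from flow(a,d), flow(d,b)
round 2: derive flow(a,j) via R1 from flow(a,d), flow(d,j)
round 2: derive flow(b,d) via R1 from flow(b,c), flow(c,d)
round 2: derive flow(b,g) via R1 from flow(b,c), flow(c,g)
round 2: derive flow(b,j) via R1 from flow(b,c), flow(c,j)
round 2: derive flow(c,a) via R1 from flow(c,g), flow(g,a)
round 2: derive flow(c,b) via R1 from flow(c,d), flow(d,b)
round 2: derive flow(d,a) via R1 from flow(d,g), flow(g,a)
round 2: derive flow(d,c) via R1 from flow(d,b), flow(b,c)
round 2: derive flow(d,i) via R1 from flow(d,b), flow(b,i)
round 2: derive flow(g,d) via R1 from flow(g,a), flow(a,d)
round 2: derive flow(g,g) via R1 from flow(g,a), flow(a,g)
round 2: derive flow(g,i) via R1 from flow(g,a), flow(a,i)
round 2: derive flow(j,a) via R1 from flow(j,g), flow(g,a)
round 3: derive flow(a,c) via R1 from flow(a,b), flow(b,c)
round 3: derive flow(b,a) via R1 from flow(b,c), flow(c,a)
round 3: derive flow(b,b) via R1 from flow(b,c), flow(c,b)
round 3: derive flow(c,c) via R1 from flow(c,b), flow(b,c)
round 3: derive flow(d,d) via R1 from flow(d,a), flow(a,d)
round 3: derive flow(g,b) via R1 from flow(g,a), flow(a,b)
round 3: derive flow(g,c) via R1 from flow(g,d), flow(d,c)
round 3: derive flow(g,j) via R1 from flow(g,a), flow(a,j)
round 3: derive flow(j,b) via R1 from flow(j,a), flow(a,b)
round 3: derive flow(j,d) via R1 from flow(j,a), flow(a,d)
round 3: derive flow(j,i) via R1 from flow(j,a), flow(a,i)
round 3: derive flow(j,j) via R1 from flow(j,a), flow(a,j)
round 4: derive flow(j,c) via R1 from flow(j,a), flow(a,c)

flow(j,j)  [via R1]
  flow(j,a)  [via R1]
    flow(j,g)  [via R0]
      blue(j,g)  [fact]
    flow(g,a)  [via R0]
      blue(g,a)  [fact]
  flow(a,j)  [via R1]
    flow(a,d)  [via R0]
      blue(a,d)  [fact]
    flow(d,j)  [via R0]
      blue(d,j)  [fact]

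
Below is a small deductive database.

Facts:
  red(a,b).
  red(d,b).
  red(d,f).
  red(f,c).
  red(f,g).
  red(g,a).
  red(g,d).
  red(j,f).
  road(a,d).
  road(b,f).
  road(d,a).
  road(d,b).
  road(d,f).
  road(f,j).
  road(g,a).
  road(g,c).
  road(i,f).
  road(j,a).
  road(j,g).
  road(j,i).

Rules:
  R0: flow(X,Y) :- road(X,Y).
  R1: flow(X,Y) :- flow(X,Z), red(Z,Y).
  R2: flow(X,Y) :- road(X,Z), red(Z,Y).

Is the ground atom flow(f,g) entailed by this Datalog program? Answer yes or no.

round 1: derive flow(a,d) via R0 from road(a,d)
round 1: derive flow(b,f) via R0 from road(b,f)
round 1: derive flow(d,a) via R0 from road(d,a)
round 1: derive flow(d,b) via R0 from road(d,b)
round 1: derive flow(d,f) via R0 from road(d,f)
round 1: derive flow(f,j) via R0 from road(f,j)
round 1: derive flow(g,a) via R0 from road(g,a)
round 1: derive flow(g,c) via R0 from road(g,c)
round 1: derive flow(i,f) via R0 from road(i,f)
round 1: derive flow(j,a) via R0 from road(j,a)
round 1: derive flow(j,g) via R0 from road(j,g)
round 1: derive flow(j,i) via R0 from road(j,i)
round 1: derive flow(a,b) via R2 from road(a,d), red(d,b)
round 1: derive flow(a,f) via R2 from road(a,d), red(d,f)
round 1: derive flow(b,c) via R2 from road(b,f), red(f,c)
round 1: derive flow(b,g) via R2 from road(b,f), red(f,g)
round 1: derive flow(d,c) via R2 from road(d,f), red(f,c)
round 1: derive flow(d,g) via R2 from road(d,f), red(f,g)
round 1: derive flow(f,f) via R2 from road(f,j), red(j,f)
round 1: derive flow(g,b) via R2 from road(g,a), red(a,b)
round 1: derive flow(i,c) via R2 from road(i,f), red(f,c)
round 1: derive flow(i,g) via R2 from road(i,f), red(f,g)
round 1: derive flow(j,b) via R2 from road(j,a), red(a,b)
round 1: derive flow(j,d) via R2 from road(j,g), red(g,d)
round 2: derive flow(a,c) via R1 from flow(a,f), red(f,c)
round 2: derive flow(a,g) via R1 from flow(a,f), red(f,g)
round 2: derive flow(b,a) via R1 from flow(b,g), red(g,a)
round 2: derive flow(b,d) via R1 from flow(b,g), red(g,d)
round 2: derive flow(d,d) via R1 from flow(d,g), red(g,d)
round 2: derive flow(f,c) via R1 from flow(f,f), red(f,c)
round 2: derive flow(f,g) via R1 from flow(f,f), red(f,g)
round 2: derive flow(i,a) via R1 from flow(i,g), red(g,a)
round 2: derive flow(i,d) via R1 from flow(i,g), red(g,d)
round 2: derive flow(j,f) via R1 from flow(j,d), red(d,f)
round 3: derive flow(a,a) via R1 from flow(a,g), red(g,a)
round 3: derive flow(b,b) via R1 from flow(b,a), red(a,b)
round 3: derive flow(f,a) via R1 from flow(f,g), red(g,a)
round 3: derive flow(f,d) via R1 from flow(f,g), red(g,d)
round 3: derive flow(i,b) via R1 from flow(i,a), red(a,b)
round 3: derive flow(j,c) via R1 from flow(j,f), red(f,c)
round 4: derive flow(f,b) via R1 from flow(f,a), red(a,b)

yes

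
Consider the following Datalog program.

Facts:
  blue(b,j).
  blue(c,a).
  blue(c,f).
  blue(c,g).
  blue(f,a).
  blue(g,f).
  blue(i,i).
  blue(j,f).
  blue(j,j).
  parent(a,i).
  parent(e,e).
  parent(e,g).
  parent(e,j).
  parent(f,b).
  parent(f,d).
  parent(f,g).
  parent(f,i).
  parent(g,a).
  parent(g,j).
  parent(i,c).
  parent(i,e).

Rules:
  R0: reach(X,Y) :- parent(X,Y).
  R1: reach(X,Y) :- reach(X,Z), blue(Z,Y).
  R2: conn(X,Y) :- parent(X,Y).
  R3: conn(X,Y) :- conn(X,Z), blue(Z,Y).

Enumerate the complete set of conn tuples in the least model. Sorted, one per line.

round 1: derive conn(a,i) via R2 from parent(a,i)
round 1: derive conn(e,e) via R2 from parent(e,e)
round 1: derive conn(e,g) via R2 from parent(e,g)
round 1: derive conn(e,j) via R2 from parent(e,j)
round 1: derive conn(f,b) via R2 from parent(f,b)
round 1: derive conn(f,d) via R2 from parent(f,d)
round 1: derive conn(f,g) via R2 from parent(f,g)
round 1: derive conn(f,i) via R2 from parent(f,i)
round 1: derive conn(g,a) via R2 from parent(g,a)
round 1: derive conn(g,j) via R2 from parent(g,j)
round 1: derive conn(i,c) via R2 from parent(i,c)
round 1: derive conn(i,e) via R2 from parent(i,e)
round 2: derive conn(e,f) via R3 from conn(e,g), blue(g,f)
round 2: derive conn(f,f) via R3 from conn(f,g), blue(g,f)
round 2: derive conn(f,j) via R3 from conn(f,b), blue(b,j)
round 2: derive conn(g,f) via R3 from conn(g,j), blue(j,f)
round 2: derive conn(i,a) via R3 from conn(i,c), blue(c,a)
round 2: derive conn(i,f) via R3 from conn(i,c), blue(c,f)
round 2: derive conn(i,g) via R3 from conn(i,c), blue(c,g)
round 3: derive conn(e,a) via R3 from conn(e,f), blue(f,a)
round 3: derive conn(f,a) via R3 from conn(f,f), blue(f,a)

conn(a,i)
conn(e,a)
conn(e,e)
conn(e,f)
conn(e,g)
conn(e,j)
conn(f,a)
conn(f,b)
conn(f,d)
conn(f,f)
conn(f,g)
conn(f,i)
conn(f,j)
conn(g,a)
conn(g,f)
conn(g,j)
conn(i,a)
conn(i,c)
conn(i,e)
conn(i,f)
conn(i,g)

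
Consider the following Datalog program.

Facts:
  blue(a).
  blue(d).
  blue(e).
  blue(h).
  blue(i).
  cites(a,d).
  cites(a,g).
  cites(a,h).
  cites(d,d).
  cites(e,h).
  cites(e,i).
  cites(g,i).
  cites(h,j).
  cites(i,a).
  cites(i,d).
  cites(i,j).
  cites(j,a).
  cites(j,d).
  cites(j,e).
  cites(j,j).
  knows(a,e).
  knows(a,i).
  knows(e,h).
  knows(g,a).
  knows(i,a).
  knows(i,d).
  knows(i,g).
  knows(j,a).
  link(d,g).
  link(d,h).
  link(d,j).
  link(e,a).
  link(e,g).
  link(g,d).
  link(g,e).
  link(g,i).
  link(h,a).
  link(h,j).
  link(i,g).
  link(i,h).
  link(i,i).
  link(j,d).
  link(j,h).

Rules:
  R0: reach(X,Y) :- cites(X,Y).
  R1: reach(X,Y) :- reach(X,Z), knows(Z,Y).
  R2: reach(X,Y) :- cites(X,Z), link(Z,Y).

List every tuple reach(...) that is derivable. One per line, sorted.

round 1: derive reach(a,d) via R0 from cites(a,d)
round 1: derive reach(a,g) via R0 from cites(a,g)
round 1: derive reach(a,h) via R0 from cites(a,h)
round 1: derive reach(d,d) via R0 from cites(d,d)
round 1: derive reach(e,h) via R0 from cites(e,h)
round 1: derive reach(e,i) via R0 from cites(e,i)
round 1: derive reach(g,i) via R0 from cites(g,i)
round 1: derive reach(h,j) via R0 from cites(h,j)
round 1: derive reach(i,a) via R0 from cites(i,a)
round 1: derive reach(i,d) via R0 from cites(i,d)
round 1: derive reach(i,j) via R0 from cites(i,j)
round 1: derive reach(j,a) via R0 from cites(j,a)
round 1: derive reach(j,d) via R0 from cites(j,d)
round 1: derive reach(j,e) via R0 from cites(j,e)
round 1: derive reach(j,j) via R0 from cites(j,j)
round 1: derive reach(a,a) via R2 from cites(a,h), link(h,a)
round 1: derive reach(a,e) via R2 from cites(a,g), link(g,e)
round 1: derive reach(a,i) via R2 from cites(a,g), link(g,i)
round 1: derive reach(a,j) via R2 from cites(a,d), link(d,j)
round 1: derive reach(d,g) via R2 from cites(d,d), link(d,g)
round 1: derive reach(d,h) via R2 from cites(d,d), link(d,h)
round 1: derive reach(d,j) via R2 from cites(d,d), link(d,j)
round 1: derive reach(e,a) via R2 from cites(e,h), link(h,a)
round 1: derive reach(e,g) via R2 from cites(e,i), link(i,g)
round 1: derive reach(e,j) via R2 from cites(e,h), link(h,j)
round 1: derive reach(g,g) via R2 from cites(g,i), link(i,g)
round 1: derive reach(g,h) via R2 from cites(g,i), link(i,h)
round 1: derive reach(h,d) via R2 from cites(h,j), link(j,d)
round 1: derive reach(h,h) via R2 from cites(h,j), link(j,h)
round 1: derive reach(i,g) via R2 from cites(i,d), link(d,g)
round 1: derive reach(i,h) via R2 from cites(i,d), link(d,h)
round 1: derive reach(j,g) via R2 from cites(j,d), link(d,g)
round 1: derive reach(j,h) via R2 from cites(j,d), link(d,h)
round 2: derive reach(d,a) via R1 from reach(d,g), knows(g,a)
round 2: derive reach(e,d) via R1 from reach(e,i), knows(i,d)
round 2: derive reach(e,e) via R1 from reach(e,a), knows(a,e)
round 2: derive reach(g,a) via R1 from reach(g,g), knows(g,a)
round 2: derive reach(g,d) via R1 from reach(g,i), knows(i,d)
round 2: derive reach(h,a) via R1 from reach(h,j), knows(j,a)
round 2: derive reach(i,e) via R1 from reach(i,a), knows(a,e)
round 2: derive reach(i,i) via R1 from reach(i,a), knows(a,i)
round 2: derive reach(j,i) via R1 from reach(j,a), knows(a,i)
round 3: derive reach(d,e) via R1 from reach(d,a), knows(a,e)
round 3: derive reach(d,i) via R1 from reach(d,a), knows(a,i)
round 3: derive reach(g,e) via R1 from reach(g,a), knows(a,e)
round 3: derive reach(h,e) via R1 from reach(h,a), knows(a,e)
round 3: derive reach(h,i) via R1 from reach(h,a), knows(a,i)
round 4: derive reach(h,g) via R1 from reach(h,i), knows(i,g)

reach(a,a)
reach(a,d)
reach(a,e)
reach(a,g)
reach(a,h)
reach(a,i)
reach(a,j)
reach(d,a)
reach(d,d)
reach(d,e)
reach(d,g)
reach(d,h)
reach(d,i)
reach(d,j)
reach(e,a)
reach(e,d)
reach(e,e)
reach(e,g)
reach(e,h)
reach(e,i)
reach(e,j)
reach(g,a)
reach(g,d)
reach(g,e)
reach(g,g)
reach(g,h)
reach(g,i)
reach(h,a)
reach(h,d)
reach(h,e)
reach(h,g)
reach(h,h)
reach(h,i)
reach(h,j)
reach(i,a)
reach(i,d)
reach(i,e)
reach(i,g)
reach(i,h)
reach(i,i)
reach(i,j)
reach(j,a)
reach(j,d)
reach(j,e)
reach(j,g)
reach(j,h)
reach(j,i)
reach(j,j)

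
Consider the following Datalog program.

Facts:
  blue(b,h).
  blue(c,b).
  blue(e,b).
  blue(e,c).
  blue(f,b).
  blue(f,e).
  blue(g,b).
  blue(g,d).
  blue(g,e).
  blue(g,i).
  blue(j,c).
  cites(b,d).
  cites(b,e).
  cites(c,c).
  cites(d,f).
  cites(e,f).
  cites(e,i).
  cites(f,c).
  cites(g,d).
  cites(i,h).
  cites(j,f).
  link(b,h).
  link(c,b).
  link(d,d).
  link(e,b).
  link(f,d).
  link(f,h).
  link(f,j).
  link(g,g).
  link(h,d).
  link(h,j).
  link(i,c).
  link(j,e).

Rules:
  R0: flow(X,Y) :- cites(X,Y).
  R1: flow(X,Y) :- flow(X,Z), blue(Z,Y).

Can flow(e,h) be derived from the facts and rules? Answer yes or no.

round 1: derive flow(b,d) via R0 from cites(b,d)
round 1: derive flow(b,e) via R0 from cites(b,e)
round 1: derive flow(c,c) via R0 from cites(c,c)
round 1: derive flow(d,f) via R0 from cites(d,f)
round 1: derive flow(e,f) via R0 from cites(e,f)
round 1: derive flow(e,i) via R0 from cites(e,i)
round 1: derive flow(f,c) via R0 from cites(f,c)
round 1: derive flow(g,d) via R0 from cites(g,d)
round 1: derive flow(i,h) via R0 from cites(i,h)
round 1: derive flow(j,f) via R0 from cites(j,f)
round 2: derive flow(b,b) via R1 from flow(b,e), blue(e,b)
round 2: derive flow(b,c) via R1 from flow(b,e), blue(e,c)
round 2: derive flow(c,b) via R1 from flow(c,c), blue(c,b)
round 2: derive flow(d,b) via R1 from flow(d,f), blue(f,b)
round 2: derive flow(d,e) via R1 from flow(d,f), blue(f,e)
round 2: derive flow(e,b) via R1 from flow(e,f), blue(f,b)
round 2: derive flow(e,e) via R1 from flow(e,f), blue(f,e)
round 2: derive flow(f,b) via R1 from flow(f,c), blue(c,b)
round 2: derive flow(j,b) via R1 from flow(j,f), blue(f,b)
round 2: derive flow(j,e) via R1 from flow(j,f), blue(f,e)
round 3: derive flow(b,h) via R1 from flow(b,b), blue(b,h)
round 3: derive flow(c,h) via R1 from flow(c,b), blue(b,h)
round 3: derive flow(d,c) via R1 from flow(d,e), blue(e,c)
round 3: derive flow(d,h) via R1 from flow(d,b), blue(b,h)
round 3: derive flow(e,c) via R1 from flow(e,e), blue(e,c)
round 3: derive flow(e,h) via R1 from flow(e,b), blue(b,h)
round 3: derive flow(f,h) via R1 from flow(f,b), blue(b,h)
round 3: derive flow(j,c) via R1 from flow(j,e), blue(e,c)
round 3: derive flow(j,h) via R1 from flow(j,b), blue(b,h)

yes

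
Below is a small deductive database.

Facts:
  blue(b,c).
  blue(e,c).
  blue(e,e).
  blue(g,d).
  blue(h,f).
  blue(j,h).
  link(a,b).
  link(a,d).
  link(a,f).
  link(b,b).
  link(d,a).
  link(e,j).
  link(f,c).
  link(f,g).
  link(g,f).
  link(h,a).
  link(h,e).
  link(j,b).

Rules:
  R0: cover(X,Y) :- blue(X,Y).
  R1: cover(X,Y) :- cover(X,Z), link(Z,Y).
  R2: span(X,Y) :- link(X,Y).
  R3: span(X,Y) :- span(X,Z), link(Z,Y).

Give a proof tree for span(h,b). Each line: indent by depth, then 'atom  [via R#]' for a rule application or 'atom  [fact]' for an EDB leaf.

round 1: derive span(a,b) via R2 from link(a,b)
round 1: derive span(a,d) via R2 from link(a,d)
round 1: derive span(a,f) via R2 from link(a,f)
round 1: derive span(b,b) via R2 from link(b,b)
round 1: derive span(d,a) via R2 from link(d,a)
round 1: derive span(e,j) via R2 from link(e,j)
round 1: derive span(f,c) via R2 from link(f,c)
round 1: derive span(f,g) via R2 from link(f,g)
round 1: derive span(g,f) via R2 from link(g,f)
round 1: derive span(h,a) via R2 from link(h,a)
round 1: derive span(h,e) via R2 from link(h,e)
round 1: derive span(j,b) via R2 from link(j,b)
round 2: derive span(a,a) via R3 from span(a,d), link(d,a)
round 2: derive span(a,c) via R3 from span(a,f), link(f,c)
round 2: derive span(a,g) via R3 from span(a,f), link(f,g)
round 2: derive span(d,b) via R3 from span(d,a), link(a,b)
round 2: derive span(d,d) via R3 from span(d,a), link(a,d)
round 2: derive span(d,f) via R3 from span(d,a), link(a,f)
round 2: derive span(e,b) via R3 from span(e,j), link(j,b)
round 2: derive span(f,f) via R3 from span(f,g), link(g,f)
round 2: derive span(g,c) via R3 from span(g,f), link(f,c)
round 2: derive span(g,g) via R3 from span(g,f), link(f,g)
round 2: derive span(h,b) via R3 from span(h,a), link(a,b)
round 2: derive span(h,d) via R3 from span(h,a), link(a,d)
round 2: derive span(h,f) via R3 from span(h,a), link(a,f)
round 2: derive span(h,j) via R3 from span(h,e), link(e,j)
round 3: derive span(d,c) via R3 from span(d,f), link(f,c)
round 3: derive span(d,g) via R3 from span(d,f), link(f,g)
round 3: derive span(h,c) via R3 from span(h,f), link(f,c)
round 3: derive span(h,g) via R3 from span(h,f), link(f,g)

span(h,b)  [via R3]
  span(h,a)  [via R2]
    link(h,a)  [fact]
  link(a,b)  [fact]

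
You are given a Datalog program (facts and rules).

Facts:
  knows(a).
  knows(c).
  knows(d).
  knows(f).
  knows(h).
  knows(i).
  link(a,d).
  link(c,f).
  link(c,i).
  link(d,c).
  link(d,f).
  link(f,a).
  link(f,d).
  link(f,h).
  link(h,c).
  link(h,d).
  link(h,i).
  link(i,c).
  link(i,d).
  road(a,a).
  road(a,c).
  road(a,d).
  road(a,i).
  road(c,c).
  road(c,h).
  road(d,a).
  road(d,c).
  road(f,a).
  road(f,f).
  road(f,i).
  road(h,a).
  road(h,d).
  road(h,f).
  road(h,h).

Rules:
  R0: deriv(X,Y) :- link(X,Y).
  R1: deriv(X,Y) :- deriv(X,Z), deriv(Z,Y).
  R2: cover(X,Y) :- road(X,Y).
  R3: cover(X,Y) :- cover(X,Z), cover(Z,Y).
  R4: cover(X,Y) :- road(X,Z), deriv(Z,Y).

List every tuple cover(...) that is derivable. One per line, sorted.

cover(a,a)
cover(a,c)
cover(a,d)
cover(a,f)
cover(a,h)
cover(a,i)
cover(c,a)
cover(c,c)
cover(c,d)
cover(c,f)
cover(c,h)
cover(c,i)
cover(d,a)
cover(d,c)
cover(d,d)
cover(d,f)
cover(d,h)
cover(d,i)
cover(f,a)
cover(f,c)
cover(f,d)
cover(f,f)
cover(f,h)
cover(f,i)
cover(h,a)
cover(h,c)
cover(h,d)
cover(h,f)
cover(h,h)
cover(h,i)

round 1: derive deriv(a,d) via R0 from link(a,d)
round 1: derive deriv(c,f) via R0 from link(c,f)
round 1: derive deriv(c,i) via R0 from link(c,i)
round 1: derive deriv(d,c) via R0 from link(d,c)
round 1: derive deriv(d,f) via R0 from link(d,f)
round 1: derive deriv(f,a) via R0 from link(f,a)
round 1: derive deriv(f,d) via R0 from link(f,d)
round 1: derive deriv(f,h) via R0 from link(f,h)
round 1: derive deriv(h,c) via R0 from link(h,c)
round 1: derive deriv(h,d) via R0 from link(h,d)
round 1: derive deriv(h,i) via R0 from link(h,i)
round 1: derive deriv(i,c) via R0 from link(i,c)
round 1: derive deriv(i,d) via R0 from link(i,d)
round 1: derive cover(a,a) via R2 from road(a,a)
round 1: derive cover(a,c) via R2 from road(a,c)
round 1: derive cover(a,d) via R2 from road(a,d)
round 1: derive cover(a,i) via R2 from road(a,i)
round 1: derive cover(c,c) via R2 from road(c,c)
round 1: derive cover(c,h) via R2 from road(c,h)
round 1: derive cover(d,a) via R2 from road(d,a)
round 1: derive cover(d,c) via R2 from road(d,c)
round 1: derive cover(f,a) via R2 from road(f,a)
round 1: derive cover(f,f) via R2 from road(f,f)
round 1: derive cover(f,i) via R2 from road(f,i)
round 1: derive cover(h,a) via R2 from road(h,a)
round 1: derive cover(h,d) via R2 from road(h,d)
round 1: derive cover(h,f) via R2 from road(h,f)
round 1: derive cover(h,h) via R2 from road(h,h)
round 2: derive deriv(a,c) via R1 from deriv(a,d), deriv(d,c)
round 2: derive deriv(a,f) via R1 from deriv(a,d), deriv(d,f)
round 2: derive deriv(c,a) via R1 from deriv(c,f), deriv(f,a)
round 2: derive deriv(c,c) via R1 from deriv(c,i), deriv(i,c)
round 2: derive deriv(c,d) via R1 from deriv(c,f), deriv(f,d)
round 2: derive deriv(c,h) via R1 from deriv(c,f), deriv(f,h)
round 2: derive deriv(d,a) via R1 from deriv(d,f), deriv(f,a)
round 2: derive deriv(d,d) via R1 from deriv(d,f), deriv(f,d)
round 2: derive deriv(d,h) via R1 from deriv(d,f), deriv(f,h)
round 2: derive deriv(d,i) via R1 from deriv(d,c), deriv(c,i)
round 2: derive deriv(f,c) via R1 from deriv(f,d), deriv(d,c)
round 2: derive deriv(f,f) via R1 from deriv(f,d), deriv(d,f)
round 2: derive deriv(f,i) via R1 from deriv(f,h), deriv(h,i)
round 2: derive deriv(h,f) via R1 from deriv(h,c), deriv(c,f)
round 2: derive deriv(i,f) via R1 from deriv(i,c), deriv(c,f)
round 2: derive deriv(i,i) via R1 from deriv(i,c), deriv(c,i)
round 2: derive cover(a,h) via R3 from cover(a,c), cover(c,h)
round 2: derive cover(c,a) via R3 from cover(c,h), cover(h,a)
round 2: derive cover(c,d) via R3 from cover(c,h), cover(h,d)
round 2: derive cover(c,f) via R3 from cover(c,h), cover(h,f)
round 2: derive cover(d,d) via R3 from cover(d,a), cover(a,d)
round 2: derive cover(d,h) via R3 from cover(d,c), cover(c,h)
round 2: derive cover(d,i) via R3 from cover(d,a), cover(a,i)
round 2: derive cover(f,c) via R3 from cover(f,a), cover(a,c)
round 2: derive cover(f,d) via R3 from cover(f,a), cover(a,d)
round 2: derive cover(h,c) via R3 from cover(h,a), cover(a,c)
round 2: derive cover(h,i) via R3 from cover(h,a), cover(a,i)
round 2: derive cover(a,f) via R4 from road(a,c), deriv(c,f)
round 2: derive cover(c,i) via R4 from road(c,c), deriv(c,i)
round 2: derive cover(d,f) via R4 from road(d,c), deriv(c,f)
round 2: derive cover(f,h) via R4 from road(f,f), deriv(f,h)
round 3: derive deriv(a,a) via R1 from deriv(a,c), deriv(c,a)
round 3: derive deriv(a,h) via R1 from deriv(a,c), deriv(c,h)
round 3: derive deriv(a,i) via R1 from deriv(a,c), deriv(c,i)
round 3: derive deriv(h,a) via R1 from deriv(h,c), deriv(c,a)
round 3: derive deriv(h,h) via R1 from deriv(h,c), deriv(c,h)
round 3: derive deriv(i,a) via R1 from deriv(i,c), deriv(c,a)
round 3: derive deriv(i,h) via R1 from deriv(i,c), deriv(c,h)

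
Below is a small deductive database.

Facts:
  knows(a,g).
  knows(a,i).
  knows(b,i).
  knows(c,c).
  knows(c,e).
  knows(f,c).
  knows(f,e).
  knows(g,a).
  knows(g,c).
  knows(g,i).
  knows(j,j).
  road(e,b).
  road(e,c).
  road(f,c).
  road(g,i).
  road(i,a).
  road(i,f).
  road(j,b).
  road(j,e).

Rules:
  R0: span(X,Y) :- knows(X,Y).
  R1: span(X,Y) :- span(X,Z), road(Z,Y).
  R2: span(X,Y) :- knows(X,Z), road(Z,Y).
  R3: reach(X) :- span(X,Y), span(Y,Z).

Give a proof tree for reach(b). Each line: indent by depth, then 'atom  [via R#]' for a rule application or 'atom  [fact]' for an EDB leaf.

round 1: derive span(a,g) via R0 from knows(a,g)
round 1: derive span(a,i) via R0 from knows(a,i)
round 1: derive span(b,i) via R0 from knows(b,i)
round 1: derive span(c,c) via R0 from knows(c,c)
round 1: derive span(c,e) via R0 from knows(c,e)
round 1: derive span(f,c) via R0 from knows(f,c)
round 1: derive span(f,e) via R0 from knows(f,e)
round 1: derive span(g,a) via R0 from knows(g,a)
round 1: derive span(g,c) via R0 from knows(g,c)
round 1: derive span(g,i) via R0 from knows(g,i)
round 1: derive span(j,j) via R0 from knows(j,j)
round 1: derive span(a,a) via R2 from knows(a,i), road(i,a)
round 1: derive span(a,f) via R2 from knows(a,i), road(i,f)
round 1: derive span(b,a) via R2 from knows(b,i), road(i,a)
round 1: derive span(b,f) via R2 from knows(b,i), road(i,f)
round 1: derive span(c,b) via R2 from knows(c,e), road(e,b)
round 1: derive span(f,b) via R2 from knows(f,e), road(e,b)
round 1: derive span(g,f) via R2 from knows(g,i), road(i,f)
round 1: derive span(j,b) via R2 from knows(j,j), road(j,b)
round 1: derive span(j,e) via R2 from knows(j,j), road(j,e)
round 2: derive span(a,c) via R1 from span(a,f), road(f,c)
round 2: derive span(b,c) via R1 from span(b,f), road(f,c)
round 2: derive span(j,c) via R1 from span(j,e), road(e,c)
round 2: derive reach(a) via R3 from span(a,a), span(a,a)
round 2: derive reach(b) via R3 from span(b,a), span(a,a)
round 2: derive reach(c) via R3 from span(c,b), span(b,a)
round 2: derive reach(f) via R3 from span(f,b), span(b,a)
round 2: derive reach(g) via R3 from span(g,a), span(a,a)
round 2: derive reach(j) via R3 from span(j,b), span(b,a)

reach(b)  [via R3]
  span(b,a)  [via R2]
    knows(b,i)  [fact]
    road(i,a)  [fact]
  span(a,a)  [via R2]
    knows(a,i)  [fact]
    road(i,a)  [fact]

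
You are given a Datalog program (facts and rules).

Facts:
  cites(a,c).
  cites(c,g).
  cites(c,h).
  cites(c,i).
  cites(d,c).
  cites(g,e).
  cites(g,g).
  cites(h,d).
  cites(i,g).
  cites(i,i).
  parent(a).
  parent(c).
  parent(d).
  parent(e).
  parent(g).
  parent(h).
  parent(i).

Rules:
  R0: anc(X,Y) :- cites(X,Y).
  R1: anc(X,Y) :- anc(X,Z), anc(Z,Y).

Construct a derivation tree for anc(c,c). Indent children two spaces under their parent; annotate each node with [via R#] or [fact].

anc(c,c)  [via R1]
  anc(c,d)  [via R1]
    anc(c,h)  [via R0]
      cites(c,h)  [fact]
    anc(h,d)  [via R0]
      cites(h,d)  [fact]
  anc(d,c)  [via R0]
    cites(d,c)  [fact]

round 1: derive anc(a,c) via R0 from cites(a,c)
round 1: derive anc(c,g) via R0 from cites(c,g)
round 1: derive anc(c,h) via R0 from cites(c,h)
round 1: derive anc(c,i) via R0 from cites(c,i)
round 1: derive anc(d,c) via R0 from cites(d,c)
round 1: derive anc(g,e) via R0 from cites(g,e)
round 1: derive anc(g,g) via R0 from cites(g,g)
round 1: derive anc(h,d) via R0 from cites(h,d)
round 1: derive anc(i,g) via R0 from cites(i,g)
round 1: derive anc(i,i) via R0 from cites(i,i)
round 2: derive anc(a,g) via R1 from anc(a,c), anc(c,g)
round 2: derive anc(a,h) via R1 from anc(a,c), anc(c,h)
round 2: derive anc(a,i) via R1 from anc(a,c), anc(c,i)
round 2: derive anc(c,d) via R1 from anc(c,h), anc(h,d)
round 2: derive anc(c,e) via R1 from anc(c,g), anc(g,e)
round 2: derive anc(d,g) via R1 from anc(d,c), anc(c,g)
round 2: derive anc(d,h) via R1 from anc(d,c), anc(c,h)
round 2: derive anc(d,i) via R1 from anc(d,c), anc(c,i)
round 2: derive anc(h,c) via R1 from anc(h,d), anc(d,c)
round 2: derive anc(i,e) via R1 from anc(i,g), anc(g,e)
round 3: derive anc(a,d) via R1 from anc(a,c), anc(c,d)
round 3: derive anc(a,e) via R1 from anc(a,c), anc(c,e)
round 3: derive anc(c,c) via R1 from anc(c,d), anc(d,c)
round 3: derive anc(d,d) via R1 from anc(d,c), anc(c,d)
round 3: derive anc(d,e) via R1 from anc(d,c), anc(c,e)
round 3: derive anc(h,e) via R1 from anc(h,c), anc(c,e)
round 3: derive anc(h,g) via R1 from anc(h,c), anc(c,g)
round 3: derive anc(h,h) via R1 from anc(h,c), anc(c,h)
round 3: derive anc(h,i) via R1 from anc(h,c), anc(c,i)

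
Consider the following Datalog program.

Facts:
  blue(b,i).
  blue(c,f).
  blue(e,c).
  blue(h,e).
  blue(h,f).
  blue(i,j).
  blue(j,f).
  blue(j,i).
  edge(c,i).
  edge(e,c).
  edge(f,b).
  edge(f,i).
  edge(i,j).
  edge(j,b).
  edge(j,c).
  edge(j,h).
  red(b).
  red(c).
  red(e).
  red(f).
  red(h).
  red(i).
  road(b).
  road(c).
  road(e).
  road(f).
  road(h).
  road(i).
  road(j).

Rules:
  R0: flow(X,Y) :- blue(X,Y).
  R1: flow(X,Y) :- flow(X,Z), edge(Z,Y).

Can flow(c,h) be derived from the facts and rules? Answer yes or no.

yes

round 1: derive flow(b,i) via R0 from blue(b,i)
round 1: derive flow(c,f) via R0 from blue(c,f)
round 1: derive flow(e,c) via R0 from blue(e,c)
round 1: derive flow(h,e) via R0 from blue(h,e)
round 1: derive flow(h,f) via R0 from blue(h,f)
round 1: derive flow(i,j) via R0 from blue(i,j)
round 1: derive flow(j,f) via R0 from blue(j,f)
round 1: derive flow(j,i) via R0 from blue(j,i)
round 2: derive flow(b,j) via R1 from flow(b,i), edge(i,j)
round 2: derive flow(c,b) via R1 from flow(c,f), edge(f,b)
round 2: derive flow(c,i) via R1 from flow(c,f), edge(f,i)
round 2: derive flow(e,i) via R1 from flow(e,c), edge(c,i)
round 2: derive flow(h,b) via R1 from flow(h,f), edge(f,b)
round 2: derive flow(h,c) via R1 from flow(h,e), edge(e,c)
round 2: derive flow(h,i) via R1 from flow(h,f), edge(f,i)
round 2: derive flow(i,b) via R1 from flow(i,j), edge(j,b)
round 2: derive flow(i,c) via R1 from flow(i,j), edge(j,c)
round 2: derive flow(i,h) via R1 from flow(i,j), edge(j,h)
round 2: derive flow(j,b) via R1 from flow(j,f), edge(f,b)
round 2: derive flow(j,j) via R1 from flow(j,i), edge(i,j)
round 3: derive flow(b,b) via R1 from flow(b,j), edge(j,b)
round 3: derive flow(b,c) via R1 from flow(b,j), edge(j,c)
round 3: derive flow(b,h) via R1 from flow(b,j), edge(j,h)
round 3: derive flow(c,j) via R1 from flow(c,i), edge(i,j)
round 3: derive flow(e,j) via R1 from flow(e,i), edge(i,j)
round 3: derive flow(h,j) via R1 from flow(h,i), edge(i,j)
round 3: derive flow(i,i) via R1 from flow(i,c), edge(c,i)
round 3: derive flow(j,c) via R1 from flow(j,j), edge(j,c)
round 3: derive flow(j,h) via R1 from flow(j,j), edge(j,h)
round 4: derive flow(c,c) via R1 from flow(c,j), edge(j,c)
round 4: derive flow(c,h) via R1 from flow(c,j), edge(j,h)
round 4: derive flow(e,b) via R1 from flow(e,j), edge(j,b)
round 4: derive flow(e,h) via R1 from flow(e,j), edge(j,h)
round 4: derive flow(h,h) via R1 from flow(h,j), edge(j,h)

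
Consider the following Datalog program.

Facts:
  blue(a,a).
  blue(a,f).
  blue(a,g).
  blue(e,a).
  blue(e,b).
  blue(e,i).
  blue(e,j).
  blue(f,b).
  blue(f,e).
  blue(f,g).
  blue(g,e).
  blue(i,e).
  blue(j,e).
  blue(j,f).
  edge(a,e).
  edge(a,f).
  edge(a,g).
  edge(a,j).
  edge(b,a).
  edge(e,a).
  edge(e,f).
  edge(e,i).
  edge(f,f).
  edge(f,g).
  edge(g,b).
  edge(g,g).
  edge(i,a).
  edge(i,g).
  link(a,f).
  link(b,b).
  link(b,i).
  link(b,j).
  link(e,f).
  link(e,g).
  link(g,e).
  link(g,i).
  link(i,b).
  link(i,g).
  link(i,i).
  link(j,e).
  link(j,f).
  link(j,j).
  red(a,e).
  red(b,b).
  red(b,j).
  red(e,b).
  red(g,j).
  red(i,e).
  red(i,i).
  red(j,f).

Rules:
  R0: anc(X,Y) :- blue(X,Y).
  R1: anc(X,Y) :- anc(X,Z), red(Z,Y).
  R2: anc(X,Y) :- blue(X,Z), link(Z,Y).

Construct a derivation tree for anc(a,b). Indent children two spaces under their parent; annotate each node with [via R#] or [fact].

round 1: derive anc(a,a) via R0 from blue(a,a)
round 1: derive anc(a,f) via R0 from blue(a,f)
round 1: derive anc(a,g) via R0 from blue(a,g)
round 1: derive anc(e,a) via R0 from blue(e,a)
round 1: derive anc(e,b) via R0 from blue(e,b)
round 1: derive anc(e,i) via R0 from blue(e,i)
round 1: derive anc(e,j) via R0 from blue(e,j)
round 1: derive anc(f,b) via R0 from blue(f,b)
round 1: derive anc(f,e) via R0 from blue(f,e)
round 1: derive anc(f,g) via R0 from blue(f,g)
round 1: derive anc(g,e) via R0 from blue(g,e)
round 1: derive anc(i,e) via R0 from blue(i,e)
round 1: derive anc(j,e) via R0 from blue(j,e)
round 1: derive anc(j,f) via R0 from blue(j,f)
round 1: derive anc(a,e) via R2 from blue(a,g), link(g,e)
round 1: derive anc(a,i) via R2 from blue(a,g), link(g,i)
round 1: derive anc(e,e) via R2 from blue(e,j), link(j,e)
round 1: derive anc(e,f) via R2 from blue(e,a), link(a,f)
round 1: derive anc(e,g) via R2 from blue(e,i), link(i,g)
round 1: derive anc(f,f) via R2 from blue(f,e), link(e,f)
round 1: derive anc(f,i) via R2 from blue(f,b), link(b,i)
round 1: derive anc(f,j) via R2 from blue(f,b), link(b,j)
round 1: derive anc(g,f) via R2 from blue(g,e), link(e,f)
round 1: derive anc(g,g) via R2 from blue(g,e), link(e,g)
round 1: derive anc(i,f) via R2 from blue(i,e), link(e,f)
round 1: derive anc(i,g) via R2 from blue(i,e), link(e,g)
round 1: derive anc(j,g) via R2 from blue(j,e), link(e,g)
round 2: derive anc(a,b) via R1 from anc(a,e), red(e,b)
round 2: derive anc(a,j) via R1 from anc(a,g), red(g,j)
round 2: derive anc(g,b) via R1 from anc(g,e), red(e,b)
round 2: derive anc(g,j) via R1 from anc(g,g), red(g,j)
round 2: derive anc(i,b) via R1 from anc(i,e), red(e,b)
round 2: derive anc(i,j) via R1 from anc(i,g), red(g,j)
round 2: derive anc(j,b) via R1 from anc(j,e), red(e,b)
round 2: derive anc(j,j) via R1 from anc(j,g), red(g,j)

anc(a,b)  [via R1]
  anc(a,e)  [via R2]
    blue(a,g)  [fact]
    link(g,e)  [fact]
  red(e,b)  [fact]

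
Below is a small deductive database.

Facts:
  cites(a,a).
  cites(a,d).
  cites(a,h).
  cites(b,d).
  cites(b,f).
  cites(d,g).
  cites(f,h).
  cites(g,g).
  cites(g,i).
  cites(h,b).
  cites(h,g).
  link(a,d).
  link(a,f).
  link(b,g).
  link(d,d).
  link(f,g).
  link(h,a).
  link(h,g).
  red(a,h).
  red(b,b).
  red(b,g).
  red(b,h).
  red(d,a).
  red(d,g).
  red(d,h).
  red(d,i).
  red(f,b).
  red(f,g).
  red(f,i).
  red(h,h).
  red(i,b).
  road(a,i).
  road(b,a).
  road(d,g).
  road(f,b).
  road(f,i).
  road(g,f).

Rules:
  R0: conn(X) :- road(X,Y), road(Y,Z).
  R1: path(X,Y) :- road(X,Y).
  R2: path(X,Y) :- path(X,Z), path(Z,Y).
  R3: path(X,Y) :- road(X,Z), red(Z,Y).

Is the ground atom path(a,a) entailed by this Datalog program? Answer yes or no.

yes

round 1: derive path(a,i) via R1 from road(a,i)
round 1: derive path(b,a) via R1 from road(b,a)
round 1: derive path(d,g) via R1 from road(d,g)
round 1: derive path(f,b) via R1 from road(f,b)
round 1: derive path(f,i) via R1 from road(f,i)
round 1: derive path(g,f) via R1 from road(g,f)
round 1: derive path(a,b) via R3 from road(a,i), red(i,b)
round 1: derive path(b,h) via R3 from road(b,a), red(a,h)
round 1: derive path(f,g) via R3 from road(f,b), red(b,g)
round 1: derive path(f,h) via R3 from road(f,b), red(b,h)
round 1: derive path(g,b) via R3 from road(g,f), red(f,b)
round 1: derive path(g,g) via R3 from road(g,f), red(f,g)
round 1: derive path(g,i) via R3 from road(g,f), red(f,i)
round 2: derive path(a,a) via R2 from path(a,b), path(b,a)
round 2: derive path(a,h) via R2 from path(a,b), path(b,h)
round 2: derive path(b,b) via R2 from path(b,a), path(a,b)
round 2: derive path(b,i) via R2 from path(b,a), path(a,i)
round 2: derive path(d,b) via R2 from path(d,g), path(g,b)
round 2: derive path(d,f) via R2 from path(d,g), path(g,f)
round 2: derive path(d,i) via R2 from path(d,g), path(g,i)
round 2: derive path(f,a) via R2 from path(f,b), path(b,a)
round 2: derive path(f,f) via R2 from path(f,g), path(g,f)
round 2: derive path(g,a) via R2 from path(g,b), path(b,a)
round 2: derive path(g,h) via R2 from path(g,b), path(b,h)
round 3: derive path(d,a) via R2 from path(d,b), path(b,a)
round 3: derive path(d,h) via R2 from path(d,b), path(b,h)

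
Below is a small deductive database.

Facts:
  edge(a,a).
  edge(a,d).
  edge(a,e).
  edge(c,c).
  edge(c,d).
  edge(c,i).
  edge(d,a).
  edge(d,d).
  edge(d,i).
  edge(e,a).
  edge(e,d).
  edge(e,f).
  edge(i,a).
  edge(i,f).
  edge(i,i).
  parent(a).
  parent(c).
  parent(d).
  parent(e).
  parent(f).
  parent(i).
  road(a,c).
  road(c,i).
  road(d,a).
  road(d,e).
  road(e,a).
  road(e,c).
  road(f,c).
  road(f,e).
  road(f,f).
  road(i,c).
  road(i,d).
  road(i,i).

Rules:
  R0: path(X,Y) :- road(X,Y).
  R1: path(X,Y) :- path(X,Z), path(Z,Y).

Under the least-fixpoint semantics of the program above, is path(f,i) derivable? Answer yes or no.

round 1: derive path(a,c) via R0 from road(a,c)
round 1: derive path(c,i) via R0 from road(c,i)
round 1: derive path(d,a) via R0 from road(d,a)
round 1: derive path(d,e) via R0 from road(d,e)
round 1: derive path(e,a) via R0 from road(e,a)
round 1: derive path(e,c) via R0 from road(e,c)
round 1: derive path(f,c) via R0 from road(f,c)
round 1: derive path(f,e) via R0 from road(f,e)
round 1: derive path(f,f) via R0 from road(f,f)
round 1: derive path(i,c) via R0 from road(i,c)
round 1: derive path(i,d) via R0 from road(i,d)
round 1: derive path(i,i) via R0 from road(i,i)
round 2: derive path(a,i) via R1 from path(a,c), path(c,i)
round 2: derive path(c,c) via R1 from path(c,i), path(i,c)
round 2: derive path(c,d) via R1 from path(c,i), path(i,d)
round 2: derive path(d,c) via R1 from path(d,a), path(a,c)
round 2: derive path(e,i) via R1 from path(e,c), path(c,i)
round 2: derive path(f,a) via R1 from path(f,e), path(e,a)
round 2: derive path(f,i) via R1 from path(f,c), path(c,i)
round 2: derive path(i,a) via R1 from path(i,d), path(d,a)
round 2: derive path(i,e) via R1 from path(i,d), path(d,e)
round 3: derive path(a,a) via R1 from path(a,i), path(i,a)
round 3: derive path(a,d) via R1 from path(a,c), path(c,d)
round 3: derive path(a,e) via R1 from path(a,i), path(i,e)
round 3: derive path(c,a) via R1 from path(c,d), path(d,a)
round 3: derive path(c,e) via R1 from path(c,d), path(d,e)
round 3: derive path(d,d) via R1 from path(d,c), path(c,d)
round 3: derive path(d,i) via R1 from path(d,a), path(a,i)
round 3: derive path(e,d) via R1 from path(e,c), path(c,d)
round 3: derive path(e,e) via R1 from path(e,i), path(i,e)
round 3: derive path(f,d) via R1 from path(f,c), path(c,d)

yes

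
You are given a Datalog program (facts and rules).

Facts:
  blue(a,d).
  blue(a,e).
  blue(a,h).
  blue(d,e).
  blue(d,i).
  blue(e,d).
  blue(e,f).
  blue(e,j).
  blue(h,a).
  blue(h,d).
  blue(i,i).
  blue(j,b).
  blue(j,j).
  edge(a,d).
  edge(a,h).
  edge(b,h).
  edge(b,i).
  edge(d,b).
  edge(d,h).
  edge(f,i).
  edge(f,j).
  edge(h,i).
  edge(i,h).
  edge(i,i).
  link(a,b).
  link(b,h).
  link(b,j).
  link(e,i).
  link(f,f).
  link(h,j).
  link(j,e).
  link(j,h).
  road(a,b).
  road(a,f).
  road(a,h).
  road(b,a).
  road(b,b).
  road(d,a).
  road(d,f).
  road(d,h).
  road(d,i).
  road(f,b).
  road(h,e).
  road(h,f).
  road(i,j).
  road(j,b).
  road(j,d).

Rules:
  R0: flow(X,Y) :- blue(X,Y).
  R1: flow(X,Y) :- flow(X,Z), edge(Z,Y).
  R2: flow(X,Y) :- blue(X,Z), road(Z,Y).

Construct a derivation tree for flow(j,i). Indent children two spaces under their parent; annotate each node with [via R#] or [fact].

round 1: derive flow(a,d) via R0 from blue(a,d)
round 1: derive flow(a,e) via R0 from blue(a,e)
round 1: derive flow(a,h) via R0 from blue(a,h)
round 1: derive flow(d,e) via R0 from blue(d,e)
round 1: derive flow(d,i) via R0 from blue(d,i)
round 1: derive flow(e,d) via R0 from blue(e,d)
round 1: derive flow(e,f) via R0 from blue(e,f)
round 1: derive flow(e,j) via R0 from blue(e,j)
round 1: derive flow(h,a) via R0 from blue(h,a)
round 1: derive flow(h,d) via R0 from blue(h,d)
round 1: derive flow(i,i) via R0 from blue(i,i)
round 1: derive flow(j,b) via R0 from blue(j,b)
round 1: derive flow(j,j) via R0 from blue(j,j)
round 1: derive flow(a,a) via R2 from blue(a,d), road(d,a)
round 1: derive flow(a,f) via R2 from blue(a,d), road(d,f)
round 1: derive flow(a,i) via R2 from blue(a,d), road(d,i)
round 1: derive flow(d,j) via R2 from blue(d,i), road(i,j)
round 1: derive flow(e,a) via R2 from blue(e,d), road(d,a)
round 1: derive flow(e,b) via R2 from blue(e,f), road(f,b)
round 1: derive flow(e,h) via R2 from blue(e,d), road(d,h)
round 1: derive flow(e,i) via R2 from blue(e,d), road(d,i)
round 1: derive flow(h,b) via R2 from blue(h,a), road(a,b)
round 1: derive flow(h,f) via R2 from blue(h,a), road(a,f)
round 1: derive flow(h,h) via R2 from blue(h,a), road(a,h)
round 1: derive flow(h,i) via R2 from blue(h,d), road(d,i)
round 1: derive flow(i,j) via R2 from blue(i,i), road(i,j)
round 1: derive flow(j,a) via R2 from blue(j,b), road(b,a)
round 1: derive flow(j,d) via R2 from blue(j,j), road(j,d)
round 2: derive flow(a,b) via R1 from flow(a,d), edge(d,b)
round 2: derive flow(a,j) via R1 from flow(a,f), edge(f,j)
round 2: derive flow(d,h) via R1 from flow(d,i), edge(i,h)
round 2: derive flow(h,j) via R1 from flow(h,f), edge(f,j)
round 2: derive flow(i,h) via R1 from flow(i,i), edge(i,h)
round 2: derive flow(j,h) via R1 from flow(j,a), edge(a,h)
round 2: derive flow(j,i) via R1 from flow(j,b), edge(b,i)

flow(j,i)  [via R1]
  flow(j,b)  [via R0]
    blue(j,b)  [fact]
  edge(b,i)  [fact]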